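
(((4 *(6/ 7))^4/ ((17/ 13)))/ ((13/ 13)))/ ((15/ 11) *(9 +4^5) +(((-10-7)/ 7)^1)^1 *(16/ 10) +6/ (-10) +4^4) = 9123840/ 143343473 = 0.06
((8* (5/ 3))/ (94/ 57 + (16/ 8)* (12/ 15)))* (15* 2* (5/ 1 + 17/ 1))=1254000/ 463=2708.42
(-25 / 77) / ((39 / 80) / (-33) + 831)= -0.00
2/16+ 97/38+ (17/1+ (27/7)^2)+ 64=734039/7448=98.56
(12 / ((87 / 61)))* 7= 1708 / 29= 58.90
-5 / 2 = -2.50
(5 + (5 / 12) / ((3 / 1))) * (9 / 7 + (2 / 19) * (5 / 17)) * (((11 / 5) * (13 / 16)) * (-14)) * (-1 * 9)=15751307 / 10336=1523.93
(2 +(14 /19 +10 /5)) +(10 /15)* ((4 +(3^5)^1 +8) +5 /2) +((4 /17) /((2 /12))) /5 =856043 /4845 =176.69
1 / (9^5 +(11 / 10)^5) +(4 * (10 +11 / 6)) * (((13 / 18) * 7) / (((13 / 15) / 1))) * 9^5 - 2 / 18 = 16304084.89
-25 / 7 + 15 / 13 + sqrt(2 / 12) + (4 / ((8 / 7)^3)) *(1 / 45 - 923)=-648833971 / 262080 + sqrt(6) / 6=-2475.30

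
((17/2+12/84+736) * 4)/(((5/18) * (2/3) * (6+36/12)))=12510/7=1787.14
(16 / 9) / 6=8 / 27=0.30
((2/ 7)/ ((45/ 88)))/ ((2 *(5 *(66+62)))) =11/ 25200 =0.00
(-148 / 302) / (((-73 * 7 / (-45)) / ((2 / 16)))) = -1665 / 308644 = -0.01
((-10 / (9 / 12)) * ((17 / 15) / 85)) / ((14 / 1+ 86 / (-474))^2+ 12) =-49928 / 56998265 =-0.00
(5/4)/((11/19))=95/44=2.16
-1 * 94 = -94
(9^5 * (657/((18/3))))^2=167229666656361/4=41807416664090.25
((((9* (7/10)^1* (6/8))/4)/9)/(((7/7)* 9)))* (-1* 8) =-7/60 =-0.12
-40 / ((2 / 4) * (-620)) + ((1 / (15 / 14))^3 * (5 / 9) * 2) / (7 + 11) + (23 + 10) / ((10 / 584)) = 3266763224 / 1694925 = 1927.38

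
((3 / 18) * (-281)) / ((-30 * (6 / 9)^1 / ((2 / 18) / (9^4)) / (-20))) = -281 / 354294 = -0.00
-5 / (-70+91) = -0.24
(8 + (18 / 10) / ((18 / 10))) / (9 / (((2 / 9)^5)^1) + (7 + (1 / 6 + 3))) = 864 / 1595299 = 0.00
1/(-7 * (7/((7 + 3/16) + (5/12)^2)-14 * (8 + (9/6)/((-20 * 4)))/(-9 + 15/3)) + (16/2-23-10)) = -3392/770653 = -0.00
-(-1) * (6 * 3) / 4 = 9 / 2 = 4.50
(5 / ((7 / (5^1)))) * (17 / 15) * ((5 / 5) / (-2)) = -85 / 42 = -2.02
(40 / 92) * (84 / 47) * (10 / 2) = 4200 / 1081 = 3.89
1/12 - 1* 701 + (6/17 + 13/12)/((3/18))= -141229/204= -692.30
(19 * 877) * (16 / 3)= 266608 / 3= 88869.33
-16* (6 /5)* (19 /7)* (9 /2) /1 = -8208 /35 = -234.51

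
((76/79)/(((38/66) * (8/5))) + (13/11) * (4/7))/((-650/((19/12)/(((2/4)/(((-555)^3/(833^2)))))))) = 906053258115/438976385848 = 2.06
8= 8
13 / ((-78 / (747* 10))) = -1245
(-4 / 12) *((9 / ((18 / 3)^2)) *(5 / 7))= -5 / 84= -0.06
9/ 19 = 0.47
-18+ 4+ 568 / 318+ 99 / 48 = -25825 / 2544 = -10.15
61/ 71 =0.86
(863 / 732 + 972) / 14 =712367 / 10248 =69.51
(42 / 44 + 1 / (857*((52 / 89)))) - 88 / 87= -0.05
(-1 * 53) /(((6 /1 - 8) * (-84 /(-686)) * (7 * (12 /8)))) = 371 /18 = 20.61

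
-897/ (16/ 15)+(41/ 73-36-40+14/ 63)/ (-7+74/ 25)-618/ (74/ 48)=-48050777879/ 39283344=-1223.18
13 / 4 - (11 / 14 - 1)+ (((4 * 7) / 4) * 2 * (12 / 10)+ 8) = 3957 / 140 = 28.26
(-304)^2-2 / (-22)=1016577 / 11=92416.09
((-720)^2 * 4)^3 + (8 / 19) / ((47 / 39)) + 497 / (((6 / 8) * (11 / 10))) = 262748564109656081763136 / 29469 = 8916100448256000602.77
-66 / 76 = -33 / 38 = -0.87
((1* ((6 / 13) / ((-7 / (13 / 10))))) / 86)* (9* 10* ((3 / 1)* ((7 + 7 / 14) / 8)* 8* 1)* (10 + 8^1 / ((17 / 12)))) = -23085 / 731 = -31.58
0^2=0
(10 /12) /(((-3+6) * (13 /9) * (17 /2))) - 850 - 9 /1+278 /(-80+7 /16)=-242641690 /281333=-862.47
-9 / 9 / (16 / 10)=-0.62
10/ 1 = 10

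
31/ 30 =1.03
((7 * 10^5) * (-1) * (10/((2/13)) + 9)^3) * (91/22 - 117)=352159917200000/11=32014537927272.73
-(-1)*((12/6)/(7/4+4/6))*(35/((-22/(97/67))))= -40740/21373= -1.91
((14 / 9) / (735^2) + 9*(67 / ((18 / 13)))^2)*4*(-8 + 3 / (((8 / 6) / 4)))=58548119183 / 694575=84293.44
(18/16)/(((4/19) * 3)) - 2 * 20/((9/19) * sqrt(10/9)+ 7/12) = -38545167/151328+ 328320 * sqrt(10)/4729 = -35.17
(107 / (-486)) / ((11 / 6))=-107 / 891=-0.12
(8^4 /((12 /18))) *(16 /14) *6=294912 /7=42130.29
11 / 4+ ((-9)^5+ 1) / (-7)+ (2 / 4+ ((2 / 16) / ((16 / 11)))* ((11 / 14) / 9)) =136099129 / 16128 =8438.69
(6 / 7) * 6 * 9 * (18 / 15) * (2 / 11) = 3888 / 385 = 10.10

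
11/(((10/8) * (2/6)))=132/5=26.40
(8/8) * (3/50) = 3/50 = 0.06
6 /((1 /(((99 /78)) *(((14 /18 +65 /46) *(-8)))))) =-39908 /299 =-133.47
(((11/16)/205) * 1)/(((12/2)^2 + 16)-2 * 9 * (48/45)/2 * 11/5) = 55/506432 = 0.00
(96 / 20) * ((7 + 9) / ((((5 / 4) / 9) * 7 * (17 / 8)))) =37.17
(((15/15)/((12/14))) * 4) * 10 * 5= 700/3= 233.33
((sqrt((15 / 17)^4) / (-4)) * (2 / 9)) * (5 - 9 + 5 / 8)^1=675 / 4624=0.15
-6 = -6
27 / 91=0.30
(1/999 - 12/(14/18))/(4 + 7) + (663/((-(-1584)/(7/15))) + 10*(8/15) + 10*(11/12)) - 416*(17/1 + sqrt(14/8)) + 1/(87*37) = -1259706427409/178461360 - 208*sqrt(7) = -7609.02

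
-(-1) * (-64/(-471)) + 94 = 44338/471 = 94.14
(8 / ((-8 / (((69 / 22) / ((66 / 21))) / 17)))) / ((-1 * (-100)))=-483 / 822800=-0.00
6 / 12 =1 / 2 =0.50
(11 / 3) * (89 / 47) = 979 / 141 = 6.94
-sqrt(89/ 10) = -sqrt(890)/ 10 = -2.98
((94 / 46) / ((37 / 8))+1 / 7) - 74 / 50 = -133334 / 148925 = -0.90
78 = 78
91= 91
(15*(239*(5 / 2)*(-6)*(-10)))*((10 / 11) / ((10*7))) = 537750 / 77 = 6983.77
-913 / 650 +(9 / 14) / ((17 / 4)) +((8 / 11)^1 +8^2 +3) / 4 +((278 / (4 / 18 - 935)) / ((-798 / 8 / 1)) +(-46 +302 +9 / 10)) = 74145325785637 / 272011639900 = 272.58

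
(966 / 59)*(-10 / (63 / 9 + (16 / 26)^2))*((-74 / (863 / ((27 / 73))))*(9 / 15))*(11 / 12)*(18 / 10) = 16145983854 / 23175127135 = 0.70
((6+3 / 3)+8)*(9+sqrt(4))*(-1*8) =-1320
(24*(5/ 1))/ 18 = 20/ 3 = 6.67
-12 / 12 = -1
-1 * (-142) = 142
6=6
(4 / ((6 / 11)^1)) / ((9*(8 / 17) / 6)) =10.39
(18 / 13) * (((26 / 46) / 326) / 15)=3 / 18745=0.00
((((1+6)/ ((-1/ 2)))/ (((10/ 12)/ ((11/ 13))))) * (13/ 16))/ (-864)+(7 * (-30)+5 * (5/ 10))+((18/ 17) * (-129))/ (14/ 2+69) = -209.28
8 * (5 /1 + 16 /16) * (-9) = -432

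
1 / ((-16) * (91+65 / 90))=-9 / 13208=-0.00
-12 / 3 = -4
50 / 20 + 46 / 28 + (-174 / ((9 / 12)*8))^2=5916 / 7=845.14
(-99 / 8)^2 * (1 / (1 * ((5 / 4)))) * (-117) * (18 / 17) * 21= -216729513 / 680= -318719.87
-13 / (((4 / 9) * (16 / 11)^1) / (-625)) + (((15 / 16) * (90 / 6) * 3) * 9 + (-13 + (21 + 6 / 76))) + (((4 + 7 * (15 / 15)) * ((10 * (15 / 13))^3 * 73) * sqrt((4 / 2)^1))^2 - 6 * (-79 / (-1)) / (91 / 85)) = 125037492940122146811767 / 41085798208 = 3043326365648.55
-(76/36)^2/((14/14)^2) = -361/81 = -4.46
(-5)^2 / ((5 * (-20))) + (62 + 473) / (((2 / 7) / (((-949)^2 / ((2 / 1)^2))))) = 3372750743 / 8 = 421593842.88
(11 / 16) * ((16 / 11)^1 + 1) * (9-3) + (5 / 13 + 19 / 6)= 4267 / 312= 13.68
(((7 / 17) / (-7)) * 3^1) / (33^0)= -3 / 17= -0.18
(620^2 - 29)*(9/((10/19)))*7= 460092087/10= 46009208.70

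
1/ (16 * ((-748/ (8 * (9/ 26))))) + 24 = 933495/ 38896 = 24.00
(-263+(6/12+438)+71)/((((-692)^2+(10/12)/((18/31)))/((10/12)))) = 0.00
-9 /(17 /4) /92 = -9 /391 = -0.02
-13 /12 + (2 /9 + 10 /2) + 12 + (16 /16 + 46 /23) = 689 /36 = 19.14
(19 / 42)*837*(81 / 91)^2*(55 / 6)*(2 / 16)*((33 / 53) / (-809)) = -21041815905 / 79534433888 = -0.26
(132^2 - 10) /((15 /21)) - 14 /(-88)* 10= 2681931 /110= 24381.19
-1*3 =-3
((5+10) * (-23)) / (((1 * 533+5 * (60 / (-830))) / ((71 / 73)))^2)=-11980969905 / 10415187744049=-0.00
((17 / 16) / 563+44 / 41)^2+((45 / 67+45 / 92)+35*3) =22557641778165941 / 210197287410944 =107.32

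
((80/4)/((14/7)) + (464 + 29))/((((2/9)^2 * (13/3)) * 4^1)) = 122229/208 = 587.64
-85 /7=-12.14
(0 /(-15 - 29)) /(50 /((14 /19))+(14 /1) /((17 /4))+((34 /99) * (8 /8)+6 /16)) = 0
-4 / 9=-0.44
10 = 10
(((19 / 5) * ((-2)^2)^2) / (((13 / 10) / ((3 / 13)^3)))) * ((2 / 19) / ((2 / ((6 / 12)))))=432 / 28561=0.02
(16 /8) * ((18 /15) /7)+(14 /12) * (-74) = -85.99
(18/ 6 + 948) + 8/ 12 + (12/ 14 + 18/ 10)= 100204/ 105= 954.32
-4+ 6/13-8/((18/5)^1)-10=-1844/117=-15.76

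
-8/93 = -0.09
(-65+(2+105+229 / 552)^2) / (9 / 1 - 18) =-3495854089 / 2742336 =-1274.77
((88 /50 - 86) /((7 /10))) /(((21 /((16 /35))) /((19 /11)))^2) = -43250688 /254205875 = -0.17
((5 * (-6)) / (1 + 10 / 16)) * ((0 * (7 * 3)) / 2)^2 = 0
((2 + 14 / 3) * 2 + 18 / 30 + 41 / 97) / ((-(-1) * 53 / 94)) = 1963472 / 77115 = 25.46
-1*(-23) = 23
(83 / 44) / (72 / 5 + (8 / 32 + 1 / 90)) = 3735 / 29029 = 0.13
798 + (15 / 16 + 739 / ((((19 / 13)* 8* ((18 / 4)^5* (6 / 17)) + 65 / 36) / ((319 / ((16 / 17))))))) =806516844069 / 969578224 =831.82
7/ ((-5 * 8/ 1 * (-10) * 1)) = 7/ 400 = 0.02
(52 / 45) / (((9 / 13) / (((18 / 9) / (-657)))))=-1352 / 266085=-0.01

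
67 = 67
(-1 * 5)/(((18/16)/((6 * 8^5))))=-2621440/3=-873813.33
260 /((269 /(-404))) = -105040 /269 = -390.48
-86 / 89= -0.97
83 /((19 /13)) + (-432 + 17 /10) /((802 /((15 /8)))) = 13600457 /243808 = 55.78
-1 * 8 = -8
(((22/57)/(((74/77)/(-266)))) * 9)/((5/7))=-249018/185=-1346.04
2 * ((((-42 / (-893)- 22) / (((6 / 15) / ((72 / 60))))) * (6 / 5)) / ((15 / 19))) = -200.21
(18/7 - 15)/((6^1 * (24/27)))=-261/112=-2.33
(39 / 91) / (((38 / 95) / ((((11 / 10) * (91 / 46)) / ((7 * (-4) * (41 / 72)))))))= -3861 / 26404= -0.15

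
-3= -3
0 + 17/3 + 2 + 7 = 44/3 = 14.67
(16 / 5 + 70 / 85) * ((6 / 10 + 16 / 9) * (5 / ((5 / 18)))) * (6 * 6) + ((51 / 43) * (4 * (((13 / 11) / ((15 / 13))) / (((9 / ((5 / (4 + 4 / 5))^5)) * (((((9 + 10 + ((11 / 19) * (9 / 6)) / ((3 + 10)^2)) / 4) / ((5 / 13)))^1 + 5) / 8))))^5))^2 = 3524064619096113033652179377254023649440228960233954482707364863732333455277758505076997449879160136136143439022560781874478761295718297 / 568447568482629751296182107866201788890346196304492492491952184463373700967780353109643309228734648676273915964486621696632238899200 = 6199.45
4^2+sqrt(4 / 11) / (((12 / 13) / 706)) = 16+4589 * sqrt(11) / 33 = 477.21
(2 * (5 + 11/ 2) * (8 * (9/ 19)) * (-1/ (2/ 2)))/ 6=-252/ 19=-13.26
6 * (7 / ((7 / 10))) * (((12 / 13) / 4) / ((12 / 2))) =30 / 13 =2.31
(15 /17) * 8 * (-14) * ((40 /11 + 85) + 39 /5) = -104832 /11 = -9530.18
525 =525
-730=-730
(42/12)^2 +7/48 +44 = 2707/48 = 56.40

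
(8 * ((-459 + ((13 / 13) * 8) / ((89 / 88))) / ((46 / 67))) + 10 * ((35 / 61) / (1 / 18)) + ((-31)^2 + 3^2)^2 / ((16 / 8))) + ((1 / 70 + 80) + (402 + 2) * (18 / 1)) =4131279394327 / 8740690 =472649.12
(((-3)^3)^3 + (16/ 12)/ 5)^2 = 87167248081/ 225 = 387409991.47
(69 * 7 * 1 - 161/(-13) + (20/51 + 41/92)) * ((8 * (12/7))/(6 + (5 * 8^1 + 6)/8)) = 579.18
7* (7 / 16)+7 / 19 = 1043 / 304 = 3.43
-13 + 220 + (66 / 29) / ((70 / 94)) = 213207 / 1015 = 210.06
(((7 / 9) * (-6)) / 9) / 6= -7 / 81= -0.09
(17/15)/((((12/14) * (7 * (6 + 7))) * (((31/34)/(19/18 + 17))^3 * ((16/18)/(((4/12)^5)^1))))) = 44109528125/84438180432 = 0.52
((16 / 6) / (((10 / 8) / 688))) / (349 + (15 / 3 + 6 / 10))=22016 / 5319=4.14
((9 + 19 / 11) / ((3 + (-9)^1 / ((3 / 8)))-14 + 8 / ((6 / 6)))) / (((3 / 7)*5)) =-826 / 4455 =-0.19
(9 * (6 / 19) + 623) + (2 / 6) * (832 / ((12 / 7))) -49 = 738.62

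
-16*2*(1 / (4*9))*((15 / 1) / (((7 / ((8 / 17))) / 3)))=-320 / 119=-2.69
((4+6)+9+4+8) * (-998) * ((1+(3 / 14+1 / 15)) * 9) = -12483483 / 35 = -356670.94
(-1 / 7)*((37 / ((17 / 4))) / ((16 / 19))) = -703 / 476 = -1.48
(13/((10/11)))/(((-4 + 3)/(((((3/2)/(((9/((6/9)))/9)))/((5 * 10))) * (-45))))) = 1287/100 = 12.87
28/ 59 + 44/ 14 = 1494/ 413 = 3.62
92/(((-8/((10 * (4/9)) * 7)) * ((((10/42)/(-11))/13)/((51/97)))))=10958948/97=112978.85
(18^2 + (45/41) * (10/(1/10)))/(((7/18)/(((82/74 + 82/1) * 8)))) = 741572.20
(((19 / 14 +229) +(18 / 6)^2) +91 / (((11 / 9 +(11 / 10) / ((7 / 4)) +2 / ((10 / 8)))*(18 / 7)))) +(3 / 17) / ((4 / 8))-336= -11128837 / 129353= -86.03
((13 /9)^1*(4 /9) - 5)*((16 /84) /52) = -353 /22113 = -0.02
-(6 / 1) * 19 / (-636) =19 / 106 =0.18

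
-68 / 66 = -34 / 33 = -1.03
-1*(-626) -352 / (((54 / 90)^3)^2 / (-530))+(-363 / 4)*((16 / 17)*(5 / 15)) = 49562405182 / 12393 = 3999225.79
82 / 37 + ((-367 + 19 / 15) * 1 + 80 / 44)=-2208172 / 6105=-361.70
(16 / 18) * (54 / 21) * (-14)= -32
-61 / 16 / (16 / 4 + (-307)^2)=-61 / 1508048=-0.00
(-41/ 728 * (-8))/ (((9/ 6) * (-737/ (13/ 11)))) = -82/ 170247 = -0.00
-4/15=-0.27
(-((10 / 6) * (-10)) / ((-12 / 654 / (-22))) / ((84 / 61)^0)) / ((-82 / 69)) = -689425 / 41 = -16815.24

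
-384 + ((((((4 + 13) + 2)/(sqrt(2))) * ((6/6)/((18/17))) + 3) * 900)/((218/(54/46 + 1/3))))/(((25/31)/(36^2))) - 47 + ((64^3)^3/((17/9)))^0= 74131462/2507 + 224932032 * sqrt(2)/2507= 156455.28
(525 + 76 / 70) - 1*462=2243 / 35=64.09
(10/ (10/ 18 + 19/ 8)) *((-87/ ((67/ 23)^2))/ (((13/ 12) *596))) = -99409680/ 1834685723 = -0.05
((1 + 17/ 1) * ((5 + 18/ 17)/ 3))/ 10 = 309/ 85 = 3.64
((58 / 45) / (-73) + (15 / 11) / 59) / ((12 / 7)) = 81431 / 25583580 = 0.00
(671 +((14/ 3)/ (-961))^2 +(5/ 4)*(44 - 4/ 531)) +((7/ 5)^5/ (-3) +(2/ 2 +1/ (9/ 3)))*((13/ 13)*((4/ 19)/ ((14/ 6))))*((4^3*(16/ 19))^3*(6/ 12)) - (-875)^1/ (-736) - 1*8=-866918920033787454131057/ 342973307432777700000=-2527.66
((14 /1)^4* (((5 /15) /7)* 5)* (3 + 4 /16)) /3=89180 /9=9908.89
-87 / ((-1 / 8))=696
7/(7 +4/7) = 49/53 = 0.92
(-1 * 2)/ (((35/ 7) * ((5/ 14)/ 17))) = -476/ 25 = -19.04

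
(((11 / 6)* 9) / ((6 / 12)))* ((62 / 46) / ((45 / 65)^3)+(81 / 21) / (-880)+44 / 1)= 4963614091 / 3129840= 1585.90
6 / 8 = 3 / 4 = 0.75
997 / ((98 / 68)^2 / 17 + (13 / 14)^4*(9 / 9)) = 188171594576 / 163379397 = 1151.75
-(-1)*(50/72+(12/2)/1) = 241/36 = 6.69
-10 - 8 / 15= -158 / 15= -10.53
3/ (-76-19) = -3/ 95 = -0.03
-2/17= -0.12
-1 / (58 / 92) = -46 / 29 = -1.59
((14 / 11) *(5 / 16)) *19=665 / 88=7.56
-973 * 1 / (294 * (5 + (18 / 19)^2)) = -50179 / 89418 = -0.56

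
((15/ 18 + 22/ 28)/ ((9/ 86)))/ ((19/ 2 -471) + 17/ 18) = -2924/ 87045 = -0.03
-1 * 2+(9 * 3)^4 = 531439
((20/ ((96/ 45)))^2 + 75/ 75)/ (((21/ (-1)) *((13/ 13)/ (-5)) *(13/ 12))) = 28445/ 1456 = 19.54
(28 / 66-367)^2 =146337409 / 1089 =134377.79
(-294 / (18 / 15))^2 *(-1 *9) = -540225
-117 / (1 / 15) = -1755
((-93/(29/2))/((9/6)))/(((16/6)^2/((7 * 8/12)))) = -651/232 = -2.81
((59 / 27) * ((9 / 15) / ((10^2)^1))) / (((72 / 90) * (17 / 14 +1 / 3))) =413 / 39000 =0.01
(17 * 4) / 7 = 68 / 7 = 9.71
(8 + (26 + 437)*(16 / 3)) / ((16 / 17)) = 15793 / 6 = 2632.17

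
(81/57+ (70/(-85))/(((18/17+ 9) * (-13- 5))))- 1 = 655/1539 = 0.43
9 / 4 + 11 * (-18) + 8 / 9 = -7015 / 36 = -194.86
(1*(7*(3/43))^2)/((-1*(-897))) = 0.00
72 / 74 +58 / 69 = 4630 / 2553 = 1.81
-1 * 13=-13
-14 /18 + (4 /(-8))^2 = -19 /36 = -0.53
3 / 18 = 1 / 6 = 0.17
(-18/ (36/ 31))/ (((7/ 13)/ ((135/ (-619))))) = 54405/ 8666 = 6.28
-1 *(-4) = 4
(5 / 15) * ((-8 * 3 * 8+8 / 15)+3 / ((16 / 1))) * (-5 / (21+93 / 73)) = 3351211 / 234144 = 14.31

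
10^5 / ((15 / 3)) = 20000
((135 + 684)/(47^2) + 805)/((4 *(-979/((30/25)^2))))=-16011576/54065275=-0.30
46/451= 0.10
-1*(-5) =5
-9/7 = -1.29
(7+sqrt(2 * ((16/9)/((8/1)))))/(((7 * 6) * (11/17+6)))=391/14238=0.03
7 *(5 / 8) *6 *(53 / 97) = 14.34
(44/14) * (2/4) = 11/7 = 1.57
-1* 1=-1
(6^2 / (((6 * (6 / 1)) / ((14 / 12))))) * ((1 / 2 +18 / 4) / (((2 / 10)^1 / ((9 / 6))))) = 175 / 4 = 43.75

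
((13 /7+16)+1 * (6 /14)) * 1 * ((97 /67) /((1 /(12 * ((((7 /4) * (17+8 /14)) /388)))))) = 11808 /469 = 25.18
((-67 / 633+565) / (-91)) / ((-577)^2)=-27506 / 1475208399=-0.00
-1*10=-10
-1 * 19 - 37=-56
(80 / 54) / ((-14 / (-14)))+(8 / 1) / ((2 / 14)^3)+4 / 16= 296539 / 108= 2745.73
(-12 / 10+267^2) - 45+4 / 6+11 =1068817 / 15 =71254.47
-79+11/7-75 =-1067/7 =-152.43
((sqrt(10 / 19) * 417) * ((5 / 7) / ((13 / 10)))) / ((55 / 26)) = 8340 * sqrt(190) / 1463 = 78.58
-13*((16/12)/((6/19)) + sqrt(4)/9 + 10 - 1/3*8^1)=-1378/9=-153.11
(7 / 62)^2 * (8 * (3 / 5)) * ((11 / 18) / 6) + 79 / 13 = 6839717 / 1124370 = 6.08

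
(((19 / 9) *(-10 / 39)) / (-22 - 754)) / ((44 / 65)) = 475 / 460944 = 0.00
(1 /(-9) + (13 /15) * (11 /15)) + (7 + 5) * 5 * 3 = 180.52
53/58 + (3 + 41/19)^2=576165/20938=27.52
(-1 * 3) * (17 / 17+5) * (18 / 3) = -108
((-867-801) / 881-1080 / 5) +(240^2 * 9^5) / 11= 309201818.47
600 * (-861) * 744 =-384350400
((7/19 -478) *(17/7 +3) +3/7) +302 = -2290.43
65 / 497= 0.13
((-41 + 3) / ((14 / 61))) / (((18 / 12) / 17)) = -39406 / 21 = -1876.48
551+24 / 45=8273 / 15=551.53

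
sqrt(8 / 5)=1.26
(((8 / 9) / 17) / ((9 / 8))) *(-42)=-896 / 459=-1.95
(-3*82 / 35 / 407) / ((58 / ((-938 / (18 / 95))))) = 52193 / 35409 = 1.47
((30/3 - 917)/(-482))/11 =907/5302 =0.17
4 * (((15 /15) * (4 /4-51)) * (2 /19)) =-400 /19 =-21.05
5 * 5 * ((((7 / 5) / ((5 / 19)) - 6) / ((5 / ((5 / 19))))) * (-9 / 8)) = 153 / 152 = 1.01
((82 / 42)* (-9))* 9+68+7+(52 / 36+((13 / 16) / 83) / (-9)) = -6835307 / 83664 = -81.70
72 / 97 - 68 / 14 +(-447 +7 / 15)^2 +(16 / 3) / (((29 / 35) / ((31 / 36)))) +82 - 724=198751.45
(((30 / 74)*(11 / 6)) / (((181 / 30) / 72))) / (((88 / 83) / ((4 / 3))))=74700 / 6697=11.15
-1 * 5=-5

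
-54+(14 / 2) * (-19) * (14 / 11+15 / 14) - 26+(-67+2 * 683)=907.23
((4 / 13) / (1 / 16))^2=4096 / 169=24.24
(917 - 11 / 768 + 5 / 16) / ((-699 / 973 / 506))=-173422367965 / 268416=-646095.49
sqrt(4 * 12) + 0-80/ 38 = -40/ 19 + 4 * sqrt(3) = 4.82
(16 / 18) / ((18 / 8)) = 32 / 81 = 0.40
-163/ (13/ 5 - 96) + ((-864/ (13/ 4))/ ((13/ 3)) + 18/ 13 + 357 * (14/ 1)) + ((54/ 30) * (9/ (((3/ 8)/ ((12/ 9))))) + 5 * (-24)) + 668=2188290399/ 394615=5545.38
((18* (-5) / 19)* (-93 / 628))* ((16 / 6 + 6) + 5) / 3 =19065 / 5966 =3.20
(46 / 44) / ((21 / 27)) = 207 / 154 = 1.34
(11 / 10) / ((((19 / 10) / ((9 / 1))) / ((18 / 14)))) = 891 / 133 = 6.70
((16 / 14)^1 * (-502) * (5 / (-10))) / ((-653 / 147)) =-42168 / 653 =-64.58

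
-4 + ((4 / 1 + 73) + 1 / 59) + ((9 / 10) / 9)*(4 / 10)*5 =21599 / 295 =73.22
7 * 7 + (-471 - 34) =-456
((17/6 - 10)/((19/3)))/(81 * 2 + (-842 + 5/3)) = 0.00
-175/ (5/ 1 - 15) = 35/ 2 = 17.50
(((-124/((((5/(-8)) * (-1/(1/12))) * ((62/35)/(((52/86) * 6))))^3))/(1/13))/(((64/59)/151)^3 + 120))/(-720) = 1979184867351435562/5209803766332672956235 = 0.00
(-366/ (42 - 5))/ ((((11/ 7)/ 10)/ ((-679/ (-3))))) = -5798660/ 407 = -14247.32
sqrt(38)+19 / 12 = 7.75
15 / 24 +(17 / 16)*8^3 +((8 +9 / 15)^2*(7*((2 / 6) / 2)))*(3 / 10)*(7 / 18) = 2496113 / 4500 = 554.69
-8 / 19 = -0.42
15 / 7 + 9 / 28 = 69 / 28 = 2.46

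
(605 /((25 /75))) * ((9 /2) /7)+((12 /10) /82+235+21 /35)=4024889 /2870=1402.40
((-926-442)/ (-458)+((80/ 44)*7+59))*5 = 941025/ 2519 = 373.57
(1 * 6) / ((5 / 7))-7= 7 / 5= 1.40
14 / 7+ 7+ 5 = 14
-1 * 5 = -5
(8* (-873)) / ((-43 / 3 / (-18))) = -8770.60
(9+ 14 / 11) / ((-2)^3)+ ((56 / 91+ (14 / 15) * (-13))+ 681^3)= 5419492275877 / 17160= 315821228.20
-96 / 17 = -5.65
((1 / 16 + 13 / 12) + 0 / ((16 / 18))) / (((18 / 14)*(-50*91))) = -11 / 56160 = -0.00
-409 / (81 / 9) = -409 / 9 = -45.44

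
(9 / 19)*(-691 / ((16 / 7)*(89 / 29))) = -1262457 / 27056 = -46.66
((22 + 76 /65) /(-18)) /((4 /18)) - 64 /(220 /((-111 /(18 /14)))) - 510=-421001 /858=-490.68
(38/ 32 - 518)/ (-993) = 8269/ 15888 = 0.52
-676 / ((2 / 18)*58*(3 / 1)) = -34.97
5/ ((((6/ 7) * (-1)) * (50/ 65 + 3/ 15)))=-325/ 54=-6.02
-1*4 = -4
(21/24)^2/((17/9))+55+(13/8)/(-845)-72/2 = 1372209/70720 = 19.40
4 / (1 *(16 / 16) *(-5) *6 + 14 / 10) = -20 / 143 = -0.14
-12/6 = -2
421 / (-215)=-421 / 215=-1.96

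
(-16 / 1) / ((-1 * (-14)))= -8 / 7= -1.14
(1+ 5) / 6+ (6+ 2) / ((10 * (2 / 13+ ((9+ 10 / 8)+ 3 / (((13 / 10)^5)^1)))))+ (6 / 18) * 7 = 850397114 / 249772515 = 3.40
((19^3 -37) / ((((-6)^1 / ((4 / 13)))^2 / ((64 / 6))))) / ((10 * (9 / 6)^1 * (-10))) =-48512 / 38025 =-1.28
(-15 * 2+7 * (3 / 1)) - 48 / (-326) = -1443 / 163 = -8.85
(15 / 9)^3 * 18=250 / 3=83.33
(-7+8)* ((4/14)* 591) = 1182/7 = 168.86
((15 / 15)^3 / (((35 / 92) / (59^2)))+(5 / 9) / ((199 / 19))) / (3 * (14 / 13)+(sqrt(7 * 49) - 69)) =-141672940279 / 937569794 - 96934117033 * sqrt(7) / 6027234390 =-193.66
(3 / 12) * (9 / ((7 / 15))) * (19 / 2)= 2565 / 56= 45.80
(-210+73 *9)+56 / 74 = 16567 / 37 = 447.76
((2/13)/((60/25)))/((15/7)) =7/234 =0.03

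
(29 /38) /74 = 29 /2812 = 0.01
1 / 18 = 0.06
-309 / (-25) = 309 / 25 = 12.36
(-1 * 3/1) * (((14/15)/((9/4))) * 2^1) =-112/45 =-2.49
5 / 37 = 0.14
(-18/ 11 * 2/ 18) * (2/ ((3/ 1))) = -4/ 33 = -0.12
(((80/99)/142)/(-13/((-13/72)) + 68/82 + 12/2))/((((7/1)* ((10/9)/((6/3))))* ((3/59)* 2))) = 2419/13252008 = 0.00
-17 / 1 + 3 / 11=-16.73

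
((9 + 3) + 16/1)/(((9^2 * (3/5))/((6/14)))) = 20/81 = 0.25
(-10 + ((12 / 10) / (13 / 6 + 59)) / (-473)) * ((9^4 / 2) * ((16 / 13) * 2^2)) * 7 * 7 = -89292525553728 / 11283415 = -7913608.21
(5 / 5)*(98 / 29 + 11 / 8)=1103 / 232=4.75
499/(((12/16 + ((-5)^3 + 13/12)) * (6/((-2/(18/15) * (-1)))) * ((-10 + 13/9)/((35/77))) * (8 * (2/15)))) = 561375/10014928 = 0.06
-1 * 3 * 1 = -3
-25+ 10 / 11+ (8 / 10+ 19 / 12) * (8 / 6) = -10352 / 495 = -20.91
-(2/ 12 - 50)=299/ 6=49.83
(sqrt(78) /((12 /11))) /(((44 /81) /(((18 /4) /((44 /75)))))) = 18225 * sqrt(78) /1408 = 114.32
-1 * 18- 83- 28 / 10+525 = 2106 / 5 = 421.20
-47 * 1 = -47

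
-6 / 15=-2 / 5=-0.40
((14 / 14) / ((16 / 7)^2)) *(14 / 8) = 343 / 1024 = 0.33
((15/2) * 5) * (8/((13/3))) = 69.23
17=17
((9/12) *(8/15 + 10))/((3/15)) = 79/2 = 39.50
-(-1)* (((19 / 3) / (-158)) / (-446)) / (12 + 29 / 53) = 53 / 7399140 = 0.00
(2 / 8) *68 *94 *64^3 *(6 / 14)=1256718336 / 7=179531190.86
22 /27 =0.81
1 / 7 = 0.14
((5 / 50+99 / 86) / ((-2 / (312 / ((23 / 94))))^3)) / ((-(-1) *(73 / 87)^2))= -6420193847603587584 / 13940157745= -460553887.91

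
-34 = -34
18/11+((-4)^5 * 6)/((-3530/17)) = 31.23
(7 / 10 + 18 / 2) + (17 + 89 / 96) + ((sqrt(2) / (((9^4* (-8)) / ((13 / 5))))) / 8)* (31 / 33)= 13261 / 480 - 403* sqrt(2) / 69284160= 27.63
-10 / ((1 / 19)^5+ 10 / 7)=-7.00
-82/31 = -2.65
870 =870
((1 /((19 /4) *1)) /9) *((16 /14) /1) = 32 /1197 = 0.03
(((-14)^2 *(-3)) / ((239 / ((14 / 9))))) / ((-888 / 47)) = 16121 / 79587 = 0.20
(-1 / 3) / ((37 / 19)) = -19 / 111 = -0.17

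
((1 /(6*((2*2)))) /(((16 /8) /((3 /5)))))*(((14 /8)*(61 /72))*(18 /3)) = 427 /3840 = 0.11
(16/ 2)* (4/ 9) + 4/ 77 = 3.61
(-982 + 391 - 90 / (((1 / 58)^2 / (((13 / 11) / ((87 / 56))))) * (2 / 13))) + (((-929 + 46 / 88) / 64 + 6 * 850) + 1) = -4202984853 / 2816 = -1492537.23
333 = 333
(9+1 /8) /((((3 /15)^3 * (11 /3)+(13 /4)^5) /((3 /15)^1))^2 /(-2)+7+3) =-107642880000 /19389369261607321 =-0.00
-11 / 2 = -5.50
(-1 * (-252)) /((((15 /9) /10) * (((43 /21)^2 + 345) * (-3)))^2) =49009212 /5928538009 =0.01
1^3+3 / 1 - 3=1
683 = 683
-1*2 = -2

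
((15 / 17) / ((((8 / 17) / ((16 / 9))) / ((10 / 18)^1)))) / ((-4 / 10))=-125 / 27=-4.63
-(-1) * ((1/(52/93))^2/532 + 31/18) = 1.73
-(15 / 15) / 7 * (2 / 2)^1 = -1 / 7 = -0.14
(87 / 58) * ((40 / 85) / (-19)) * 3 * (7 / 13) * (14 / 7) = -504 / 4199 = -0.12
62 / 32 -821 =-13105 / 16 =-819.06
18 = 18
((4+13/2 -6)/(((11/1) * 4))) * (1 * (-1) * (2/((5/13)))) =-117/220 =-0.53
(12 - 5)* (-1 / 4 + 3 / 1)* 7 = 539 / 4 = 134.75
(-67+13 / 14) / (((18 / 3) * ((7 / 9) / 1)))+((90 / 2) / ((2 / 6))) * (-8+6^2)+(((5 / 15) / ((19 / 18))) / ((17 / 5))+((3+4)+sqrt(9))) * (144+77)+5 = 22349095 / 3724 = 6001.37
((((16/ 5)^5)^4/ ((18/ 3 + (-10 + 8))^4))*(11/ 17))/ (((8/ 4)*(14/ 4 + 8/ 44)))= 571406344427227070857216/ 131320953369140625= 4351219.89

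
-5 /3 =-1.67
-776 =-776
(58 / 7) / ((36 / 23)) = 667 / 126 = 5.29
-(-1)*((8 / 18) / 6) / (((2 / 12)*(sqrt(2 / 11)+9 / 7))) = 308 / 793-196*sqrt(22) / 7137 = 0.26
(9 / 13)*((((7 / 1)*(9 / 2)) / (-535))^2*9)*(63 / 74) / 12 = 0.00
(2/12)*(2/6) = 0.06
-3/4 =-0.75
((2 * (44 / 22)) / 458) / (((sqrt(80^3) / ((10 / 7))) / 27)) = 27 * sqrt(5) / 128240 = 0.00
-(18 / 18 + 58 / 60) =-59 / 30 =-1.97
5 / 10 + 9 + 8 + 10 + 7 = 69 / 2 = 34.50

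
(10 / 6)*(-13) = -65 / 3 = -21.67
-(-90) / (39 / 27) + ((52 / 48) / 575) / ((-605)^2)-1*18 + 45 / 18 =1536810866419 / 32832442500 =46.81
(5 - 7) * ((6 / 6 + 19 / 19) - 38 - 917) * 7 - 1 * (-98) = 13440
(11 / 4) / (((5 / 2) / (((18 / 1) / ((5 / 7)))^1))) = 27.72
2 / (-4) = -1 / 2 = -0.50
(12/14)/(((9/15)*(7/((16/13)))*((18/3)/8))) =640/1911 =0.33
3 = 3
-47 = -47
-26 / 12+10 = 47 / 6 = 7.83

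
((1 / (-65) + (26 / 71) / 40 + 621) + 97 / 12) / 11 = 3483829 / 60918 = 57.19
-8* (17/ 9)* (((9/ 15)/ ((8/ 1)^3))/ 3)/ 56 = -17/ 161280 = -0.00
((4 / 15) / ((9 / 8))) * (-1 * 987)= -10528 / 45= -233.96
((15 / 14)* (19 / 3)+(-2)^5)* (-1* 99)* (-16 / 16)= -34947 / 14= -2496.21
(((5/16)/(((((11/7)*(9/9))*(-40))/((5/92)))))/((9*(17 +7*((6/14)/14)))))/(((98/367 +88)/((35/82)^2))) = -110145875/30599358451402752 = -0.00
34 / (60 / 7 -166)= -119 / 551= -0.22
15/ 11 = 1.36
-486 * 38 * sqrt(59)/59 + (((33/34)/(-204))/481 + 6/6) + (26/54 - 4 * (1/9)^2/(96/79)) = 48670192/33779187 - 18468 * sqrt(59)/59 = -2402.89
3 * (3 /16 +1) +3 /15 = 301 /80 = 3.76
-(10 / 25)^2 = -4 / 25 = -0.16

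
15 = 15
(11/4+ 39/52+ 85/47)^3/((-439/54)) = -3354790473/182313188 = -18.40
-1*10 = -10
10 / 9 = 1.11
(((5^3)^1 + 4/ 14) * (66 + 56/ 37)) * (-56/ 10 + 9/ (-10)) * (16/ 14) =-113918792/ 1813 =-62834.41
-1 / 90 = -0.01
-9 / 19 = -0.47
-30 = -30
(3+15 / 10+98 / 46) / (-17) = -305 / 782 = -0.39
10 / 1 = 10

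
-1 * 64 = -64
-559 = -559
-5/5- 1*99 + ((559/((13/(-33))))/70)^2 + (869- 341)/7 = 386.36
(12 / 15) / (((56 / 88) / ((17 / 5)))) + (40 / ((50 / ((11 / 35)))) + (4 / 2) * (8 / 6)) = 3776 / 525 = 7.19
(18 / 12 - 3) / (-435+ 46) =3 / 778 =0.00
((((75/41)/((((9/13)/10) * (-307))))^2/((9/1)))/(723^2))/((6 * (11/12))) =21125000/73790212839473691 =0.00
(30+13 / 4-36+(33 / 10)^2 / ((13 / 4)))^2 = 609961 / 1690000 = 0.36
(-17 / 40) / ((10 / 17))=-289 / 400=-0.72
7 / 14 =1 / 2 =0.50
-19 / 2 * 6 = -57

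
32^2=1024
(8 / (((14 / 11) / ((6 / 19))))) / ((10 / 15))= 396 / 133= 2.98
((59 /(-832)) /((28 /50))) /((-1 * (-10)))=-295 /23296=-0.01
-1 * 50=-50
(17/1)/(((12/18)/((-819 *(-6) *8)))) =1002456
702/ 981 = 78/ 109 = 0.72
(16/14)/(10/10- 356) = -8/2485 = -0.00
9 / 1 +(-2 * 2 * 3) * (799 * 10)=-95871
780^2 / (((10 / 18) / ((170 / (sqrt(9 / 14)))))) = 62056800*sqrt(14) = 232195284.12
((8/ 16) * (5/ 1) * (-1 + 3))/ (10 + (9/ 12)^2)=80/ 169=0.47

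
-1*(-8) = 8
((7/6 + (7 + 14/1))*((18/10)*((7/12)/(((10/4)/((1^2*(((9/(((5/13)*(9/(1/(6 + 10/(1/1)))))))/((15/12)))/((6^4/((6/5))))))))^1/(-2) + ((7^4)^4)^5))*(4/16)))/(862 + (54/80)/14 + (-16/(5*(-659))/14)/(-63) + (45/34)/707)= 6039310136769/36268812159738178132979574863697157032743452824800994947979832804478539259985705182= 0.00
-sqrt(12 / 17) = -2 *sqrt(51) / 17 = -0.84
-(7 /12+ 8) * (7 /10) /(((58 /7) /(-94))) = 237209 /3480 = 68.16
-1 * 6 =-6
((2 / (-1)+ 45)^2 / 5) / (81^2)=1849 / 32805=0.06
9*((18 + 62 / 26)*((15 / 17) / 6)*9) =242.82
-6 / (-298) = 3 / 149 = 0.02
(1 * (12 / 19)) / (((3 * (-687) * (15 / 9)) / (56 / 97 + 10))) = -0.00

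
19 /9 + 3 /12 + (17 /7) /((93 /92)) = 37213 /7812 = 4.76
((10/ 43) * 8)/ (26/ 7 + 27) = 112/ 1849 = 0.06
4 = 4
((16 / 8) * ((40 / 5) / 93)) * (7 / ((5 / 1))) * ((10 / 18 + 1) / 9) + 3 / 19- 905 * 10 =-6476353963 / 715635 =-9049.80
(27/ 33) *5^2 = 225/ 11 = 20.45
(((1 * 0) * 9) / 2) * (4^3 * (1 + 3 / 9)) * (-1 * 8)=0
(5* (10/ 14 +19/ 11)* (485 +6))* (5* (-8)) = -18461600/ 77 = -239761.04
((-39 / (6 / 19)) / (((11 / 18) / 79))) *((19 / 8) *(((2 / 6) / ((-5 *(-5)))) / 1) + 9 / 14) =-165840987 / 15400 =-10768.90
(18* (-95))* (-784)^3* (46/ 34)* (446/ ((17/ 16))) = 135246793003499520/ 289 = 467981982711071.00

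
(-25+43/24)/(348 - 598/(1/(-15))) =-557/223632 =-0.00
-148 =-148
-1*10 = -10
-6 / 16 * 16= -6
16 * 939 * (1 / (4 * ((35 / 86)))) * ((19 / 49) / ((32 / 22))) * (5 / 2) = 8438793 / 1372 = 6150.72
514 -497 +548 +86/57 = 32291/57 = 566.51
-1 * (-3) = 3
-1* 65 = -65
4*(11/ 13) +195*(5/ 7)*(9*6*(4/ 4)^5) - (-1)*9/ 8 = 5478883/ 728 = 7525.94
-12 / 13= -0.92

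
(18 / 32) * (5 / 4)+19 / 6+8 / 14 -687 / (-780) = 464929 / 87360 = 5.32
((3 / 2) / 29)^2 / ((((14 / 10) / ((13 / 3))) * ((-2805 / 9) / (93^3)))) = -94109769 / 4403476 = -21.37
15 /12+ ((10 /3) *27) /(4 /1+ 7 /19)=7255 /332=21.85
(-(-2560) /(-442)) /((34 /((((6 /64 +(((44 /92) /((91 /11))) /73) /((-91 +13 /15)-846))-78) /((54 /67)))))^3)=133.09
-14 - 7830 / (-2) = 3901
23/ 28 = 0.82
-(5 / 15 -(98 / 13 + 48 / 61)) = 19013 / 2379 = 7.99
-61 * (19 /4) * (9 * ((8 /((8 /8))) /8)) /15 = -3477 /20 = -173.85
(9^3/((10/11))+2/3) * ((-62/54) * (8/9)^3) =-191075072/295245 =-647.17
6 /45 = 2 /15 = 0.13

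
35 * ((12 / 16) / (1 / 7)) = 735 / 4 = 183.75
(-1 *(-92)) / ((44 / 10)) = 230 / 11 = 20.91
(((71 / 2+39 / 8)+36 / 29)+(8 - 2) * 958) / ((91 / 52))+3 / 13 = 17462701 / 5278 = 3308.58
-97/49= -1.98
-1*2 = -2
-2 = -2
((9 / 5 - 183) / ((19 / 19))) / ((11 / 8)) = -7248 / 55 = -131.78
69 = 69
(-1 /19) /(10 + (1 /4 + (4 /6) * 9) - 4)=-4 /931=-0.00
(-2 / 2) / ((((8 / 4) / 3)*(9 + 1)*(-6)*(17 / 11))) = 11 / 680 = 0.02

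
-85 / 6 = -14.17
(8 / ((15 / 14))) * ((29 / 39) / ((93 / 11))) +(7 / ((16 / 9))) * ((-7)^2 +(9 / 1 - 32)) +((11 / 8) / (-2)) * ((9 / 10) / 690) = 41255678407 / 400420800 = 103.03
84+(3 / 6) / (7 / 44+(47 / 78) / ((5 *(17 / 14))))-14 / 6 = 9450635 / 113043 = 83.60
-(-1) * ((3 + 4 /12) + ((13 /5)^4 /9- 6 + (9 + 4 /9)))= 66686 /5625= 11.86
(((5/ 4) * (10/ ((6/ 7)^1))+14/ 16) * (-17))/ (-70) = 901/ 240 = 3.75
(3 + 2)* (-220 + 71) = -745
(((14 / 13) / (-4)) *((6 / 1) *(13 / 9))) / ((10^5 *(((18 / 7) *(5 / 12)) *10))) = -49 / 22500000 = -0.00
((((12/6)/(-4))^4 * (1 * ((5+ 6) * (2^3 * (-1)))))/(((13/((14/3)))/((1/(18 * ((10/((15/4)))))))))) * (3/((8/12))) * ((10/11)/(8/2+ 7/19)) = -665/17264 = -0.04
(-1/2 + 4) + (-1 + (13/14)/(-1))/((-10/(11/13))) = 6667/1820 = 3.66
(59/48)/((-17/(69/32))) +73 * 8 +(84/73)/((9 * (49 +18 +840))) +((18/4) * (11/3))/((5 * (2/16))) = 5275261274519/8644508160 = 610.24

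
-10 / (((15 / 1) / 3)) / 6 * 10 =-10 / 3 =-3.33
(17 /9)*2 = 34 /9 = 3.78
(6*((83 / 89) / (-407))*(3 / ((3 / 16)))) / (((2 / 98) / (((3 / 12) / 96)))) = -4067 / 144892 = -0.03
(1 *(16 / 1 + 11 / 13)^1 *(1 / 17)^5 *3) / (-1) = -657 / 18458141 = -0.00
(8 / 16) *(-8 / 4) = -1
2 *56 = 112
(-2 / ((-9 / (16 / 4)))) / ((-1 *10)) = -4 / 45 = -0.09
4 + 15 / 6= 6.50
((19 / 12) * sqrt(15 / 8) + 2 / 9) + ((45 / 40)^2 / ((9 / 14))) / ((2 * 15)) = 829 / 2880 + 19 * sqrt(30) / 48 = 2.46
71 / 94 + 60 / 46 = 4453 / 2162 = 2.06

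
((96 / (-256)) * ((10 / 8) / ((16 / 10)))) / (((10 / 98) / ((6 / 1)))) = -2205 / 128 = -17.23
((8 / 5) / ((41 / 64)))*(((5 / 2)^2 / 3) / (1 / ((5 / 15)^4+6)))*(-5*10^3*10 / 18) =-7792000000 / 89667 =-86899.31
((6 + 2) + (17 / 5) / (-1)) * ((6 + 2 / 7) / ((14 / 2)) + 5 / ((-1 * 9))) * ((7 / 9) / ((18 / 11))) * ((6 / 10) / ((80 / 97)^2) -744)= -100939851991 / 181440000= -556.33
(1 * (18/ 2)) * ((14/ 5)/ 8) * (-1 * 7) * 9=-3969/ 20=-198.45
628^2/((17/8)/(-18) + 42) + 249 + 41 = 58540286/6031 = 9706.56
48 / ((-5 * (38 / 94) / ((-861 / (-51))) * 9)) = -215824 / 4845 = -44.55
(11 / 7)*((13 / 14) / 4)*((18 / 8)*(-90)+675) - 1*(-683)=95801 / 112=855.37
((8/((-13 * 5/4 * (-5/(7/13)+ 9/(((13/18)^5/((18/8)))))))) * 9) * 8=-460631808/1218561095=-0.38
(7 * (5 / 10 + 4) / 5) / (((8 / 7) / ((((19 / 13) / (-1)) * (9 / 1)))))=-72.51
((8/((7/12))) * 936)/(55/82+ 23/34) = 20876544/2191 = 9528.32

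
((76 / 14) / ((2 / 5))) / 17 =95 / 119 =0.80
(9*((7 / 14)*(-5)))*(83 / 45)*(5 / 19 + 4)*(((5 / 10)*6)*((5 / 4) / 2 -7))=1028619 / 304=3383.62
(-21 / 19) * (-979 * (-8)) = -164472 / 19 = -8656.42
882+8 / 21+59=19769 / 21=941.38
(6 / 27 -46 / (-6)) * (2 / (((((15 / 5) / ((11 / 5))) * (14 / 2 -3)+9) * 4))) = 781 / 2862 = 0.27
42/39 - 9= -103/13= -7.92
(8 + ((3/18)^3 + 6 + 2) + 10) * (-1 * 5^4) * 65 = -228190625/216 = -1056438.08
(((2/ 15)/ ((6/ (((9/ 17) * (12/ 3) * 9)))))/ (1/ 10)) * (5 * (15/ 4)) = 1350/ 17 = 79.41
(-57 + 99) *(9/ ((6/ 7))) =441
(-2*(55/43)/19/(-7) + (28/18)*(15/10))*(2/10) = 0.47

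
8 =8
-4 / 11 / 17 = -4 / 187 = -0.02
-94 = -94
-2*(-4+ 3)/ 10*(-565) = -113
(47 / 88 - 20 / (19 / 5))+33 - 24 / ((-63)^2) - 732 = -1556701481 / 2212056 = -703.74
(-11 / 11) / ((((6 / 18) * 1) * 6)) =-1 / 2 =-0.50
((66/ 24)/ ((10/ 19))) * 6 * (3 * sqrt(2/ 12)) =627 * sqrt(6)/ 40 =38.40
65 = 65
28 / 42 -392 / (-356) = 1.77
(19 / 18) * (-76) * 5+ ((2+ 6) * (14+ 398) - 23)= 25847 / 9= 2871.89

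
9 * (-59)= -531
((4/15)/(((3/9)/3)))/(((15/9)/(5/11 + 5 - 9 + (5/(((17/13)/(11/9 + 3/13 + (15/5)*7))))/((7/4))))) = 2144684/32725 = 65.54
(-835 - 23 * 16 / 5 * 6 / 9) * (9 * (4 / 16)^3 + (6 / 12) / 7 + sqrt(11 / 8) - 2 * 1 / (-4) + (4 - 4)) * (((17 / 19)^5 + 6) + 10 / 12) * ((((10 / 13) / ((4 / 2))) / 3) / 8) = -1459229844461 * sqrt(22) / 55623087936 - 465494320383059 / 6229785848832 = -197.77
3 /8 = 0.38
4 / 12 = 1 / 3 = 0.33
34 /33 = 1.03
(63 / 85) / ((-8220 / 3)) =-63 / 232900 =-0.00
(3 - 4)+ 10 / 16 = -3 / 8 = -0.38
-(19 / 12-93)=91.42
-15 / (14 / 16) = -120 / 7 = -17.14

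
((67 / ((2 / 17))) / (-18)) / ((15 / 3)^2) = -1.27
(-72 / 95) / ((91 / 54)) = -3888 / 8645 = -0.45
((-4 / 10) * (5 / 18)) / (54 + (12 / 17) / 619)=-10523 / 5114286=-0.00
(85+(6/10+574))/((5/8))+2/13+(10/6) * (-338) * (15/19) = 3771548/6175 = 610.78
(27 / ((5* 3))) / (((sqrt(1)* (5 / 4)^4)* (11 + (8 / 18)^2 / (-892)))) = 41617152 / 620903125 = 0.07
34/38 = 17/19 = 0.89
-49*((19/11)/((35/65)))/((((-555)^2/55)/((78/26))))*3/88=-1729/602360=-0.00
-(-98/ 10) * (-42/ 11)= -2058/ 55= -37.42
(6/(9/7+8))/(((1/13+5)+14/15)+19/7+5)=441/9367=0.05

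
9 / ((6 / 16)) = 24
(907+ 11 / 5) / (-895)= -4546 / 4475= -1.02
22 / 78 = 0.28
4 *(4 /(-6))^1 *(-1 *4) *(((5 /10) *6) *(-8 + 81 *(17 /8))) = 5252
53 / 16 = 3.31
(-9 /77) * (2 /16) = -9 /616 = -0.01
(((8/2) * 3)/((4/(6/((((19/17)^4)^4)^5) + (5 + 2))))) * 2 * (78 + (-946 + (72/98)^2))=-36437.60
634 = 634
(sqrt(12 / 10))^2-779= -3889 / 5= -777.80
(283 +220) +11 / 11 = 504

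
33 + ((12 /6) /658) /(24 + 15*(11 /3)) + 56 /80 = 8758977 /259910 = 33.70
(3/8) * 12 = 9/2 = 4.50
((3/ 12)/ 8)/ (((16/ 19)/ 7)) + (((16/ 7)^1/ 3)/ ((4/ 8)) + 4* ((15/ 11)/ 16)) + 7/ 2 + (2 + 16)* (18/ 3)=13438595/ 118272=113.62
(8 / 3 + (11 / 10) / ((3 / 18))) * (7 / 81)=973 / 1215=0.80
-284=-284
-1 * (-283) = 283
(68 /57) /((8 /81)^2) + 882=305307 /304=1004.30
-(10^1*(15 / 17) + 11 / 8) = -1387 / 136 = -10.20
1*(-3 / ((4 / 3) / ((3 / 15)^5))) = -9 / 12500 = -0.00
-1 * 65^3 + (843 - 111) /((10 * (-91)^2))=-11370847759 /41405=-274624.99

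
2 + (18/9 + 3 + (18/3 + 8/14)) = 95/7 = 13.57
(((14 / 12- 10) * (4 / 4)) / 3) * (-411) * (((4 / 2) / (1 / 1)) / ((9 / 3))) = 7261 / 9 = 806.78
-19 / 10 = -1.90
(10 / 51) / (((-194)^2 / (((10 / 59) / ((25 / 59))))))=1 / 479859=0.00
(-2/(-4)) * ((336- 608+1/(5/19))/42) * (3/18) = -149/280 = -0.53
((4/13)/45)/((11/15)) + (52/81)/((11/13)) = 8896/11583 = 0.77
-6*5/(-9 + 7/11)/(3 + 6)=55/138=0.40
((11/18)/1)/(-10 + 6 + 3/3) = -11/54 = -0.20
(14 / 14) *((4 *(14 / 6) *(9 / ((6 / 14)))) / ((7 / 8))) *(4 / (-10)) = -89.60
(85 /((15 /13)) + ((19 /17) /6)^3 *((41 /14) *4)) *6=273896015 /619038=442.45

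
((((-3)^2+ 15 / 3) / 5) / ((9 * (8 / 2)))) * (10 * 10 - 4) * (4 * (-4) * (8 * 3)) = -14336 / 5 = -2867.20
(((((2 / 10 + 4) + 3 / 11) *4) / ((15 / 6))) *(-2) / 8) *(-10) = 984 / 55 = 17.89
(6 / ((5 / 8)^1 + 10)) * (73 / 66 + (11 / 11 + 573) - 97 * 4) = 105.66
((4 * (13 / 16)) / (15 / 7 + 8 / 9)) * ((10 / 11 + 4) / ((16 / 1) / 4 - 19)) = -7371 / 21010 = -0.35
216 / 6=36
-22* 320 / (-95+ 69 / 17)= 77.41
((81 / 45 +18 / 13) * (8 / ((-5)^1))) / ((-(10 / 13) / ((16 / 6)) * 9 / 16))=11776 / 375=31.40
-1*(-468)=468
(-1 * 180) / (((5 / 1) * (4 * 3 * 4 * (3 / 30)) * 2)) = -15 / 4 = -3.75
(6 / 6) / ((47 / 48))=48 / 47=1.02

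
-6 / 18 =-1 / 3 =-0.33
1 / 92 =0.01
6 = 6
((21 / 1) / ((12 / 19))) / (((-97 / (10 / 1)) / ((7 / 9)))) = -4655 / 1746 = -2.67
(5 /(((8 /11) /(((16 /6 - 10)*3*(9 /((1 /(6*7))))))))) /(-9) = 12705 /2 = 6352.50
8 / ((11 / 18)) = 144 / 11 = 13.09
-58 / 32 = -29 / 16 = -1.81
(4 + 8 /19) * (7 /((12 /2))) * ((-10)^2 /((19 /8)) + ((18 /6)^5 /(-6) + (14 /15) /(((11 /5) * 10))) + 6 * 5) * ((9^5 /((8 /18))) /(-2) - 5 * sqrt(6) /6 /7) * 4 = -1722421361493 /39710 - 2778034 * sqrt(6) /35739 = -43375193.21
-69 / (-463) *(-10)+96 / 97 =-0.50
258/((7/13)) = 3354/7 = 479.14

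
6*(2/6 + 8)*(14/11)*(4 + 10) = 9800/11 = 890.91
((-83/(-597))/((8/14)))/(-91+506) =7/11940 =0.00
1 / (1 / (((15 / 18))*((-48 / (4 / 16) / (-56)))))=20 / 7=2.86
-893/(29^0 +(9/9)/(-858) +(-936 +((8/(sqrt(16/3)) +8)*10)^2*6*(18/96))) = -5006057985786/14066774281561 +2366620027200*sqrt(3)/14066774281561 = -0.06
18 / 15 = 6 / 5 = 1.20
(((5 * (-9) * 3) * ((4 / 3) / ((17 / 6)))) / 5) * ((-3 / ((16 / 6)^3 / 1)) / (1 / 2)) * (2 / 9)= 243 / 272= 0.89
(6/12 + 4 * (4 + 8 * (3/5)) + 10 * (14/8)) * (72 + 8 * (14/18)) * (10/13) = 3201.09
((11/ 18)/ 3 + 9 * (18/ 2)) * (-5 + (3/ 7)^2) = -517430/ 1323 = -391.10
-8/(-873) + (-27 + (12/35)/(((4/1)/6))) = -808991/30555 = -26.48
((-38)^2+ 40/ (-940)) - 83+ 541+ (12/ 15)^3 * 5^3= 92400/ 47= 1965.96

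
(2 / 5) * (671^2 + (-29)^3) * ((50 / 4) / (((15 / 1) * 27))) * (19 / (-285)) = -425852 / 1215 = -350.50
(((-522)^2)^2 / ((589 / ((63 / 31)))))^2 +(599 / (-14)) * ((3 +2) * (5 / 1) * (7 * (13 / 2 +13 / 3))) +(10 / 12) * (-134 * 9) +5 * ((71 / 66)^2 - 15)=23827199587323473475346754576 / 363062887209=65628298641296153.91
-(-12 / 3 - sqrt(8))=2 *sqrt(2) + 4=6.83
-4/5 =-0.80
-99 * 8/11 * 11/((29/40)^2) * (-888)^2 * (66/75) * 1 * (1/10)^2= -219833450496/21025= -10455812.15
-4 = -4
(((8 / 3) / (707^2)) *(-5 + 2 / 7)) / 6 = -44 / 10496829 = -0.00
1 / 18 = 0.06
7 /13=0.54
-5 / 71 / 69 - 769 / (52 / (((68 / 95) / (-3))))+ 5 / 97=2100428623 / 586875705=3.58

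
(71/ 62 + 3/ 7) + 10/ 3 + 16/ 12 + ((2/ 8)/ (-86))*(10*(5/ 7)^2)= 4879625/ 783804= 6.23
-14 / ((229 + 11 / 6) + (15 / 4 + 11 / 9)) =-504 / 8489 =-0.06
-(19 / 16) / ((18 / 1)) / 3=-0.02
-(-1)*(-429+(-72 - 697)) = -1198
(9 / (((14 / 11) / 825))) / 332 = 81675 / 4648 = 17.57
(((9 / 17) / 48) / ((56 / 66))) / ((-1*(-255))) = 33 / 647360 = 0.00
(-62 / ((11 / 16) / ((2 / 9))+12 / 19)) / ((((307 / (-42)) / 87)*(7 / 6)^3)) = 1416766464 / 11357465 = 124.74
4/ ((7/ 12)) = 6.86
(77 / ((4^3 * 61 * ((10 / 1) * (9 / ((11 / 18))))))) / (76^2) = 847 / 36530196480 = 0.00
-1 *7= -7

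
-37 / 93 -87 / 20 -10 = -27431 / 1860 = -14.75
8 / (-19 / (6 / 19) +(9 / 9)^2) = -48 / 355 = -0.14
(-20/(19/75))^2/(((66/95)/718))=1346250000/209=6441387.56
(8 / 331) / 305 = 8 / 100955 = 0.00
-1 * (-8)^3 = 512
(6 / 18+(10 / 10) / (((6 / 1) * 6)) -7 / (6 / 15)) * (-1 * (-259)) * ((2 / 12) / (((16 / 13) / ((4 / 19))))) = -2077439 / 16416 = -126.55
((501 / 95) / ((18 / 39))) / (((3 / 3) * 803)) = 2171 / 152570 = 0.01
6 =6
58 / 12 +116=725 / 6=120.83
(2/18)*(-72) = -8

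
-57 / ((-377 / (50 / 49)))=2850 / 18473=0.15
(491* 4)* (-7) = -13748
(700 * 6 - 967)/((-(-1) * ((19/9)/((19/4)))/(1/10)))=29097/40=727.42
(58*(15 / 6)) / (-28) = -145 / 28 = -5.18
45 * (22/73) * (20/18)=1100/73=15.07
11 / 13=0.85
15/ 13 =1.15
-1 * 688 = -688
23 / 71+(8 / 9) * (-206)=-116801 / 639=-182.79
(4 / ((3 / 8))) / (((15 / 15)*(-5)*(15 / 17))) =-544 / 225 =-2.42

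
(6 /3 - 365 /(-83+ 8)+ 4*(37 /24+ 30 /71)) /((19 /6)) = 31361 /6745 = 4.65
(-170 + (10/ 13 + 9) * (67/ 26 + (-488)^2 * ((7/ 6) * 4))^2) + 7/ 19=18131819675110817041/ 1502748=12065775283088.59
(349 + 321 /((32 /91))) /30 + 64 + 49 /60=34201 /320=106.88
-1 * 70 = -70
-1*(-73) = 73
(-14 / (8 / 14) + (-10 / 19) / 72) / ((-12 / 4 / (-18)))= -16763 / 114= -147.04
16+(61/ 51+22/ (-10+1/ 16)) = 13499/ 901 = 14.98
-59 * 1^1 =-59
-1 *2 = -2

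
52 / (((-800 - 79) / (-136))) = 7072 / 879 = 8.05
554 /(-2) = -277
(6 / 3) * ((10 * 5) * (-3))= -300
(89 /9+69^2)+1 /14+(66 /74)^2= 823099243 /172494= 4771.76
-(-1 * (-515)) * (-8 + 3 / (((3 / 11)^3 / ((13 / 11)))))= -773015 / 9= -85890.56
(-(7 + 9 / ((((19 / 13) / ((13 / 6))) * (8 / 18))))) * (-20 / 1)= 28135 / 38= 740.39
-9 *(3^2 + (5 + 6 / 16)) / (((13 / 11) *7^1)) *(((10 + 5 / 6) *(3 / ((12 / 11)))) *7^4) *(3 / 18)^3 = -23864225 / 4608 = -5178.87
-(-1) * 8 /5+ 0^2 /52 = 8 /5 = 1.60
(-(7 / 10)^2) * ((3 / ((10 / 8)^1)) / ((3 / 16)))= -784 / 125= -6.27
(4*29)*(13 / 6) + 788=3118 / 3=1039.33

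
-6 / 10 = -0.60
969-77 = 892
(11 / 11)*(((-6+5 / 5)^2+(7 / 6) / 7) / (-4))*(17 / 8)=-2567 / 192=-13.37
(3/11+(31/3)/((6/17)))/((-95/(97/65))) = -567547/1222650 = -0.46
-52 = -52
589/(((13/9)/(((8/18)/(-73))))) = -2356/949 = -2.48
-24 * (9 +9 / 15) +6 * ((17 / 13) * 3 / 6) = -14721 / 65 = -226.48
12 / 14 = 6 / 7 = 0.86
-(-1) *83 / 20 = 4.15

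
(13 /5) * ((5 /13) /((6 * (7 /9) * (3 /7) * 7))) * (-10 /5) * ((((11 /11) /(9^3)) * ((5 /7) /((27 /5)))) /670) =-5 /129238578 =-0.00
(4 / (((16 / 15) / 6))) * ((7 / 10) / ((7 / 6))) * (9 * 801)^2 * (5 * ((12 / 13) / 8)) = 21047720805 / 52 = 404763861.63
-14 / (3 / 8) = -112 / 3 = -37.33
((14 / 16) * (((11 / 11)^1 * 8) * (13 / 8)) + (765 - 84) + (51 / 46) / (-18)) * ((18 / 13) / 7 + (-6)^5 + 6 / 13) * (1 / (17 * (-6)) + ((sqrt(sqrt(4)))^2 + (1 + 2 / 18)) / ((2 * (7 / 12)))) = -6106476384761 / 426972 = -14301819.29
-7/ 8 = -0.88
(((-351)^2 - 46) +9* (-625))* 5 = 587650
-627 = -627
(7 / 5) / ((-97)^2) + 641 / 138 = 4.65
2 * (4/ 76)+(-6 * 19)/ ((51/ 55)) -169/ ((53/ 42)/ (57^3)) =-424585575050/ 17119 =-24802008.01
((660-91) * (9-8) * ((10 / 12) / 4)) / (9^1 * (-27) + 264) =2845 / 504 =5.64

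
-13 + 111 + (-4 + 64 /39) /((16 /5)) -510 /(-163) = 2552759 /25428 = 100.39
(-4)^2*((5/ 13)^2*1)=400/ 169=2.37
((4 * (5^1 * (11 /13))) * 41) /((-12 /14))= -31570 /39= -809.49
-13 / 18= -0.72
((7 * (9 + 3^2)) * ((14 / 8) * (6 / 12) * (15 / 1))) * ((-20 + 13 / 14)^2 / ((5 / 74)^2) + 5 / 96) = 84321824949 / 640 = 131752851.48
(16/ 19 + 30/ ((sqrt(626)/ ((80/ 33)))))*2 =32/ 19 + 800*sqrt(626)/ 3443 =7.50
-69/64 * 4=-69/16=-4.31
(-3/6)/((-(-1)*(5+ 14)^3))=-1/13718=-0.00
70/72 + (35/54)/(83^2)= 723415/744012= 0.97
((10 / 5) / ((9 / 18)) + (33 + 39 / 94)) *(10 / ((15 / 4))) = 14068 / 141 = 99.77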